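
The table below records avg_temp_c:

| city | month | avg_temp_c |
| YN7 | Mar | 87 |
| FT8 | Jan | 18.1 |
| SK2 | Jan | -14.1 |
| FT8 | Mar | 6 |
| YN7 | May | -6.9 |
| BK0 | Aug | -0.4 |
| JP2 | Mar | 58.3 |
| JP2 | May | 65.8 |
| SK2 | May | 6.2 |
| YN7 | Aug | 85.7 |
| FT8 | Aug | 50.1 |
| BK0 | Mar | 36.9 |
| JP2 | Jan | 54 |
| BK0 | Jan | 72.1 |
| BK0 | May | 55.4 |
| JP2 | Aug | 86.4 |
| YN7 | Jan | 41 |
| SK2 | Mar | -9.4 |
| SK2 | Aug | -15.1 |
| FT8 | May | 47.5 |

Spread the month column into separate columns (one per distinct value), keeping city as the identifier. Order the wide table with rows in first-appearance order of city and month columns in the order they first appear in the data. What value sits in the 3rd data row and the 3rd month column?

With rows in first-appearance order of city, row 3 is city=SK2. month columns in first-appearance order: Mar, Jan, May, Aug; column 3 is May.
Long rows with city=SK2, month=May: avg_temp_c = 6.2.

6.2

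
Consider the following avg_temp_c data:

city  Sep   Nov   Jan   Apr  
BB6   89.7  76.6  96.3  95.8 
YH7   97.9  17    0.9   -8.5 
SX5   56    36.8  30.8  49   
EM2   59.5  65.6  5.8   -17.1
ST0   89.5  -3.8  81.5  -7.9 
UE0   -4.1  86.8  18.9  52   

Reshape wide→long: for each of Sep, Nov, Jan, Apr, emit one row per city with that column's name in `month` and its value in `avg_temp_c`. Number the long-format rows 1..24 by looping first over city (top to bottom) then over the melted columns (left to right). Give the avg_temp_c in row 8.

-8.5

24 rows total (6 × 4). Row 8: index ⌊(8-1)/4⌋ = 1 into city → YH7; (8-1) mod 4 = 3 into the melted columns → Apr.
So row 8 is (YH7, Apr, -8.5); avg_temp_c = -8.5.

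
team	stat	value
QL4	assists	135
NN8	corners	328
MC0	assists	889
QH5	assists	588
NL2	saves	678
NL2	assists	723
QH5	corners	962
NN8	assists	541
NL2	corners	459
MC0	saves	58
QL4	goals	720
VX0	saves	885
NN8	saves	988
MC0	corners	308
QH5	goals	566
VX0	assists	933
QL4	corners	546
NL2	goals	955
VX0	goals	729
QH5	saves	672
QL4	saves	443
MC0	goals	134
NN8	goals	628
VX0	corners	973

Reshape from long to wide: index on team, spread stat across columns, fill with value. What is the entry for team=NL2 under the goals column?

955

Wide layout: rows indexed by team, columns are the 4 distinct stat values (assists, corners, saves, goals).
Cell (team=NL2, stat=goals) draws from the long row where team=NL2 and stat=goals, which has value=955.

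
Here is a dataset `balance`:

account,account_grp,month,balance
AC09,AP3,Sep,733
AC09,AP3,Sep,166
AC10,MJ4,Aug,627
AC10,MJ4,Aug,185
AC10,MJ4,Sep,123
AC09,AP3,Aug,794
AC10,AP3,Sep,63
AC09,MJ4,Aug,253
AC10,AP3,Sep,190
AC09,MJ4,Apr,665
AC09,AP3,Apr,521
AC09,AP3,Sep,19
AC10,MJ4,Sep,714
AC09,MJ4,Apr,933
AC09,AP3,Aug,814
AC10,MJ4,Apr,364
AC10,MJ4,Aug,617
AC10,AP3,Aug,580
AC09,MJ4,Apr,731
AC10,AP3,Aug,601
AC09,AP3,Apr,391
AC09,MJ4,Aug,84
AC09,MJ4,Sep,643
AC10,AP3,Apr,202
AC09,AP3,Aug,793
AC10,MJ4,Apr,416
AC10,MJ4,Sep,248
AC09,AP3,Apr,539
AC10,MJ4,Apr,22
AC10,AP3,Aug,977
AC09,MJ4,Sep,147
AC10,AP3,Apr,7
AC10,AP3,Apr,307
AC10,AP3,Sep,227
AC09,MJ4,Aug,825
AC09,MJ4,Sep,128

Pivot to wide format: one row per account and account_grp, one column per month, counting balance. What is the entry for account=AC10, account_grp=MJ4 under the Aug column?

3

Rows with account=AC10, account_grp=MJ4 and month=Aug: balance values are 627, 185, 617.
3 rows match — count = 3.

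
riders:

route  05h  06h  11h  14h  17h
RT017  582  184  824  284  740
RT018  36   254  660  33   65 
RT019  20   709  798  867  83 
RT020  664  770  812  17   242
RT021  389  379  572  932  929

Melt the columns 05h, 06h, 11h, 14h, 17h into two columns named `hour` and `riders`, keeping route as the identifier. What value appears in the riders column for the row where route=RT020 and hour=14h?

17

Unpivoting turns each (route, wide-column) pair into one long row.
The wide cell at row RT020, column 14h holds 17, so the long row (RT020, 14h) has riders=17.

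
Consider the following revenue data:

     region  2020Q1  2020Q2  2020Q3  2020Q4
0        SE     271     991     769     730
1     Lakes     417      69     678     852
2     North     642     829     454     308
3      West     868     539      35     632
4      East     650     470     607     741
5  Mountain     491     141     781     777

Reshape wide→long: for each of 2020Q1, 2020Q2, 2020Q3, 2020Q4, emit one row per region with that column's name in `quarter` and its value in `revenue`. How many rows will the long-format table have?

6 region values × 4 melted columns = 24 rows.

24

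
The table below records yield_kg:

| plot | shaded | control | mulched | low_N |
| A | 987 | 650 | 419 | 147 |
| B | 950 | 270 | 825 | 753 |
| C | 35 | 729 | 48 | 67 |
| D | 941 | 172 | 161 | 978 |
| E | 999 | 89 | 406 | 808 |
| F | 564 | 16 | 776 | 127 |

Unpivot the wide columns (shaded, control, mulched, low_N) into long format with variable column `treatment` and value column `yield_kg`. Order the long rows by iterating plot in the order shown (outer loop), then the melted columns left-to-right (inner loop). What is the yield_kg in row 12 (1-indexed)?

24 rows total (6 × 4). Row 12: index ⌊(12-1)/4⌋ = 2 into plot → C; (12-1) mod 4 = 3 into the melted columns → low_N.
So row 12 is (C, low_N, 67); yield_kg = 67.

67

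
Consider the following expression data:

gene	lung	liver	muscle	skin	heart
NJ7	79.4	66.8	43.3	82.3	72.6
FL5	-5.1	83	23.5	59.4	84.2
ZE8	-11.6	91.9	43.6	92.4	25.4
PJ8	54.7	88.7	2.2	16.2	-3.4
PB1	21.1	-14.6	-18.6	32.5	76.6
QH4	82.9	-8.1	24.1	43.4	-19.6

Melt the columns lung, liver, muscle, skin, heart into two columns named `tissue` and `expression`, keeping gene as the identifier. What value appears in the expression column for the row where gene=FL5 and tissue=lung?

-5.1

Unpivoting turns each (gene, wide-column) pair into one long row.
The wide cell at row FL5, column lung holds -5.1, so the long row (FL5, lung) has expression=-5.1.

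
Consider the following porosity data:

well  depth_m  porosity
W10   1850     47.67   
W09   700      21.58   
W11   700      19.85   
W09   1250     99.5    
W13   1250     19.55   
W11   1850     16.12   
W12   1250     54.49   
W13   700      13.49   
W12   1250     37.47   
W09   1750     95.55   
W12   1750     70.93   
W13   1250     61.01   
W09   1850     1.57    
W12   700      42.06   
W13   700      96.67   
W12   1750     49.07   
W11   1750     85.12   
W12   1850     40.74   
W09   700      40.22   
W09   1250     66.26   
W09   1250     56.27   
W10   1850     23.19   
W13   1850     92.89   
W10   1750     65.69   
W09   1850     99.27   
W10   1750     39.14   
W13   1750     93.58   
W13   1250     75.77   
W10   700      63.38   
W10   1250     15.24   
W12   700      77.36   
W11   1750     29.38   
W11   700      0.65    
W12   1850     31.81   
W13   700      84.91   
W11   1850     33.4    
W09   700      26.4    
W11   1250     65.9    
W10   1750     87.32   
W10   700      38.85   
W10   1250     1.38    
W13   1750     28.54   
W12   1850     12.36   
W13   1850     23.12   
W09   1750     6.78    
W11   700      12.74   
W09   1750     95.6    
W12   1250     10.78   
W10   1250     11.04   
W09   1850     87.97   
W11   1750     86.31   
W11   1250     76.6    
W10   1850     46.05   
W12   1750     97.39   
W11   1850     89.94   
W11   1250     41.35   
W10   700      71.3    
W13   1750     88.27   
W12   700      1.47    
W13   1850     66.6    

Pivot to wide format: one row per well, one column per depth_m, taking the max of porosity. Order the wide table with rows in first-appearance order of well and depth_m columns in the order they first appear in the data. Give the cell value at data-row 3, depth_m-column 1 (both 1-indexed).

With rows in first-appearance order of well, row 3 is well=W11. depth_m columns in first-appearance order: 1850, 700, 1250, 1750; column 1 is 1850.
Long rows with well=W11, depth_m=1850: max(16.12, 33.4, 89.94) = 89.94.

89.94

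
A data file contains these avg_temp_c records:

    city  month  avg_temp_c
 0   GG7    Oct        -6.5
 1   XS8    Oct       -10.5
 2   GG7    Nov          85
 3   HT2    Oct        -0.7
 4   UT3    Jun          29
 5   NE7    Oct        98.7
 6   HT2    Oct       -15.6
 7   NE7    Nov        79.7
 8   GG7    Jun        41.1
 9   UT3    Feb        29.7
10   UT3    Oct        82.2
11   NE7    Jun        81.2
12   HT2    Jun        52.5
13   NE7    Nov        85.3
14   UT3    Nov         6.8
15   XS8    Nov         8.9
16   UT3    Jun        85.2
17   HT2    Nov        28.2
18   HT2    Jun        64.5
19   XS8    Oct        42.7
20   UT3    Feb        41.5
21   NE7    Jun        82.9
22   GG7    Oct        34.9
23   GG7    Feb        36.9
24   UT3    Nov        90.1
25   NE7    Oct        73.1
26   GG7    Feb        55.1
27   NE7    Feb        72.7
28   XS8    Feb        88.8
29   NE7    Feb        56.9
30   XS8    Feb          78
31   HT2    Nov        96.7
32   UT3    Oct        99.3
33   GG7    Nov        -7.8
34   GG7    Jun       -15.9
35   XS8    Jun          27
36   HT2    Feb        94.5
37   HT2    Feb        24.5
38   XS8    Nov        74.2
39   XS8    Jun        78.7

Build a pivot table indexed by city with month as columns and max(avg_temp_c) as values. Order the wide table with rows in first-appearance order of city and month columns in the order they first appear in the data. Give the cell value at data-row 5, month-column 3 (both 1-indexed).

82.9

With rows in first-appearance order of city, row 5 is city=NE7. month columns in first-appearance order: Oct, Nov, Jun, Feb; column 3 is Jun.
Long rows with city=NE7, month=Jun: max(81.2, 82.9) = 82.9.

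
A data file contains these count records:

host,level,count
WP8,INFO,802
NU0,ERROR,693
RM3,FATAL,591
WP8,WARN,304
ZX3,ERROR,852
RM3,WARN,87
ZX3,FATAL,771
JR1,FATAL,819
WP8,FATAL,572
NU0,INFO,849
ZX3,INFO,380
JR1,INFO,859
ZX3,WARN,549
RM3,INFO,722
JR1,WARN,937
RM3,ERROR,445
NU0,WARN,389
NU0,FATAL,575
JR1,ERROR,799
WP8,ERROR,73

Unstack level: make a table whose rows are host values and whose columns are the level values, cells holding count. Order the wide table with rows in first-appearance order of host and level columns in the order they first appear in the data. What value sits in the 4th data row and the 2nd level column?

With rows in first-appearance order of host, row 4 is host=ZX3. level columns in first-appearance order: INFO, ERROR, FATAL, WARN; column 2 is ERROR.
Long rows with host=ZX3, level=ERROR: count = 852.

852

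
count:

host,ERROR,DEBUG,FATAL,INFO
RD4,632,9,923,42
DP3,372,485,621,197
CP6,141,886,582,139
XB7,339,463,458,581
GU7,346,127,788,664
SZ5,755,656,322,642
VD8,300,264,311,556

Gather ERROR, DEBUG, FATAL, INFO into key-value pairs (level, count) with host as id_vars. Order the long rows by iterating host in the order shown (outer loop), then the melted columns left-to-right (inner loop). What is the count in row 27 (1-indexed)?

311

28 rows total (7 × 4). Row 27: index ⌊(27-1)/4⌋ = 6 into host → VD8; (27-1) mod 4 = 2 into the melted columns → FATAL.
So row 27 is (VD8, FATAL, 311); count = 311.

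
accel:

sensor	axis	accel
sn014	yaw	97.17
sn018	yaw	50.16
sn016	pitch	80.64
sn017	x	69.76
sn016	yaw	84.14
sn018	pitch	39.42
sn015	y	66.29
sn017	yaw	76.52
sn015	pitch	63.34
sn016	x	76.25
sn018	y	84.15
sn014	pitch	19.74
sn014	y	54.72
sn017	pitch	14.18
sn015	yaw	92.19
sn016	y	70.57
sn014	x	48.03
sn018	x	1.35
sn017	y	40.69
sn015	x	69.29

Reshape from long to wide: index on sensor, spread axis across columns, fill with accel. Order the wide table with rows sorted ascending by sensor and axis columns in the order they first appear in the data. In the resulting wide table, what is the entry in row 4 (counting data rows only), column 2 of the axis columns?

With rows sorted ascending by sensor, row 4 is sensor=sn017. axis columns in first-appearance order: yaw, pitch, x, y; column 2 is pitch.
Long rows with sensor=sn017, axis=pitch: accel = 14.18.

14.18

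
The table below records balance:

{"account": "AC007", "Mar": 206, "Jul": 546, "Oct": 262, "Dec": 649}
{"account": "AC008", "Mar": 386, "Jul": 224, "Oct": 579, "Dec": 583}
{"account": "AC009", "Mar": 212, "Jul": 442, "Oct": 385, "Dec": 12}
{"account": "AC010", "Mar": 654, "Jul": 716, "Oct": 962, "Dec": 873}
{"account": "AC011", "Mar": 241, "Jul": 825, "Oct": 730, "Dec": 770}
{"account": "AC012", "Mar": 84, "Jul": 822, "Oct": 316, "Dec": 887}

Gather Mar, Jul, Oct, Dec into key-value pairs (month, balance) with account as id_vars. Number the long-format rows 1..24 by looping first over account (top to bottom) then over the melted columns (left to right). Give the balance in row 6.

24 rows total (6 × 4). Row 6: index ⌊(6-1)/4⌋ = 1 into account → AC008; (6-1) mod 4 = 1 into the melted columns → Jul.
So row 6 is (AC008, Jul, 224); balance = 224.

224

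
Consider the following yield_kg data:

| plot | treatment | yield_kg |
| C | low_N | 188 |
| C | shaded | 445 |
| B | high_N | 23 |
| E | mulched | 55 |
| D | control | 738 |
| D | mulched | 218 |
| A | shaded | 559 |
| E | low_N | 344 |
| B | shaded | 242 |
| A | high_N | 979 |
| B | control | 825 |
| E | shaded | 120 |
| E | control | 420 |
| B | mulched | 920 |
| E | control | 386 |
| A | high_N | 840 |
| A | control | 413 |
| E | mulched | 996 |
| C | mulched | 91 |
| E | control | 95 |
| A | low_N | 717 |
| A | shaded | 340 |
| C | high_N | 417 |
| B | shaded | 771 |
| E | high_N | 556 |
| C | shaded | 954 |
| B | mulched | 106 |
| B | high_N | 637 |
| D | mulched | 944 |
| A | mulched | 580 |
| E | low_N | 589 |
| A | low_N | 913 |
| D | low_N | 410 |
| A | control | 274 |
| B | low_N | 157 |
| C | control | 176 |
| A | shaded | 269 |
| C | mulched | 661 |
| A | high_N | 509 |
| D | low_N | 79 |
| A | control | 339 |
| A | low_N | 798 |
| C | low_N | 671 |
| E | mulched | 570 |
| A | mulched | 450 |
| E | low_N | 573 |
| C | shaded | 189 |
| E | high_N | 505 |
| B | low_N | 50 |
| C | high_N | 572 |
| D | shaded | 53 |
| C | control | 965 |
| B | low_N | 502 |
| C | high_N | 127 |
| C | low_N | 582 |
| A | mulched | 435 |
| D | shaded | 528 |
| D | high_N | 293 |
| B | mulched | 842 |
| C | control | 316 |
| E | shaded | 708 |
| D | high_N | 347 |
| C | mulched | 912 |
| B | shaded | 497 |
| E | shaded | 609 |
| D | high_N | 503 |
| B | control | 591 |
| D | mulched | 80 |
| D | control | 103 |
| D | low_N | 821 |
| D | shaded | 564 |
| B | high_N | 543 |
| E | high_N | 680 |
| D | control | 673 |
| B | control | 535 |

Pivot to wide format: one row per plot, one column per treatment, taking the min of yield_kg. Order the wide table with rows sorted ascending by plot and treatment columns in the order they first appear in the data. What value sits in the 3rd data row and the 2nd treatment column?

189

With rows sorted ascending by plot, row 3 is plot=C. treatment columns in first-appearance order: low_N, shaded, high_N, mulched, control; column 2 is shaded.
Long rows with plot=C, treatment=shaded: min(445, 954, 189) = 189.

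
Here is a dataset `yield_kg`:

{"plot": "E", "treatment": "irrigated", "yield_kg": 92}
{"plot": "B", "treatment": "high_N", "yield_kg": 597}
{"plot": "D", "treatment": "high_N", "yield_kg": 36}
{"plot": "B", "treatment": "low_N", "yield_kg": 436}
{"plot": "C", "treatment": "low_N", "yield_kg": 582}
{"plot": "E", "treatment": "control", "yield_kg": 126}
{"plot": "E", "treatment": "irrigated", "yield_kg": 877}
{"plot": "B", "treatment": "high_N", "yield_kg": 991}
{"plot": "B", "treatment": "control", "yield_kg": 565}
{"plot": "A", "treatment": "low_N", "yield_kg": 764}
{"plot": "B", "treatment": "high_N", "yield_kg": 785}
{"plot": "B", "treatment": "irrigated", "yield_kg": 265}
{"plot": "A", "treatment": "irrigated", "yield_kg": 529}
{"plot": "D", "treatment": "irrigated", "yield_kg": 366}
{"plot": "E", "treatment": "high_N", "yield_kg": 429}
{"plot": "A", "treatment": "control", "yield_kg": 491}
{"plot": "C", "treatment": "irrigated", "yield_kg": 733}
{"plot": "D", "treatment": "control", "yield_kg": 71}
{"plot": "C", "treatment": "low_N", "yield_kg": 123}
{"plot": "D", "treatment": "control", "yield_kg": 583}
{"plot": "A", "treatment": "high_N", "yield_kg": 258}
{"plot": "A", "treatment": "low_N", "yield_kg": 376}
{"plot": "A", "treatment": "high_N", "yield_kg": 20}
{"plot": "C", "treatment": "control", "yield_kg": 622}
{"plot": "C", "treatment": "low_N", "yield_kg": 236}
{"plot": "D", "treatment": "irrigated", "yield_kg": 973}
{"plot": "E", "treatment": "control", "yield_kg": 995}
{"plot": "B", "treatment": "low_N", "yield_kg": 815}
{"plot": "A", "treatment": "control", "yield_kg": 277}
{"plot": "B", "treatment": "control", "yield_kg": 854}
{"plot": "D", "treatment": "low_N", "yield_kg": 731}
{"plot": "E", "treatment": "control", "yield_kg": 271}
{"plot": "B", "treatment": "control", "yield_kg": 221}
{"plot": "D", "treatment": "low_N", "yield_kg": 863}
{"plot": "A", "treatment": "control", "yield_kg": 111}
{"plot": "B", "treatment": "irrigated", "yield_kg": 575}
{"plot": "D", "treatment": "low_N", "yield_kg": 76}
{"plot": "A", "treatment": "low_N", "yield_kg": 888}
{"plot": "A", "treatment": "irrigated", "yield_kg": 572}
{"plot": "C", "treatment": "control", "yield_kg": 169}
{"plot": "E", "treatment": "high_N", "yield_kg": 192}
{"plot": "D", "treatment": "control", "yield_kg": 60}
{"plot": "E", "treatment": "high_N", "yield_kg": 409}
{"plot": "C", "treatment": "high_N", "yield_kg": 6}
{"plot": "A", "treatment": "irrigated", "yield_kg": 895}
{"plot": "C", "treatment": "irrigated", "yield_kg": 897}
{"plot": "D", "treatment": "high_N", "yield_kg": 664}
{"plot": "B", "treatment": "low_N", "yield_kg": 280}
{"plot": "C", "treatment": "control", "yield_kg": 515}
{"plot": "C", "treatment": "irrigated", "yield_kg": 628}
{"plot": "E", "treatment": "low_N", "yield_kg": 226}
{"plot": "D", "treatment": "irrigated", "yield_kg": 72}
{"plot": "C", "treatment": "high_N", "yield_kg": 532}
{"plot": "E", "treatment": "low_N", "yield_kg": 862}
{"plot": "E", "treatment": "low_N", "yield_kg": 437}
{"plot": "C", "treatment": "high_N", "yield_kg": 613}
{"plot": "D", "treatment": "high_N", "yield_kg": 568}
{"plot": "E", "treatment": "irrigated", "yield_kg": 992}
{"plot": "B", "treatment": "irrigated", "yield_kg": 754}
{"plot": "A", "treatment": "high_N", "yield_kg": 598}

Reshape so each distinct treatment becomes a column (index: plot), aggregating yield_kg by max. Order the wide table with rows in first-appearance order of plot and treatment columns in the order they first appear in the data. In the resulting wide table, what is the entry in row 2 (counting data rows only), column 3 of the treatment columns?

815

With rows in first-appearance order of plot, row 2 is plot=B. treatment columns in first-appearance order: irrigated, high_N, low_N, control; column 3 is low_N.
Long rows with plot=B, treatment=low_N: max(436, 815, 280) = 815.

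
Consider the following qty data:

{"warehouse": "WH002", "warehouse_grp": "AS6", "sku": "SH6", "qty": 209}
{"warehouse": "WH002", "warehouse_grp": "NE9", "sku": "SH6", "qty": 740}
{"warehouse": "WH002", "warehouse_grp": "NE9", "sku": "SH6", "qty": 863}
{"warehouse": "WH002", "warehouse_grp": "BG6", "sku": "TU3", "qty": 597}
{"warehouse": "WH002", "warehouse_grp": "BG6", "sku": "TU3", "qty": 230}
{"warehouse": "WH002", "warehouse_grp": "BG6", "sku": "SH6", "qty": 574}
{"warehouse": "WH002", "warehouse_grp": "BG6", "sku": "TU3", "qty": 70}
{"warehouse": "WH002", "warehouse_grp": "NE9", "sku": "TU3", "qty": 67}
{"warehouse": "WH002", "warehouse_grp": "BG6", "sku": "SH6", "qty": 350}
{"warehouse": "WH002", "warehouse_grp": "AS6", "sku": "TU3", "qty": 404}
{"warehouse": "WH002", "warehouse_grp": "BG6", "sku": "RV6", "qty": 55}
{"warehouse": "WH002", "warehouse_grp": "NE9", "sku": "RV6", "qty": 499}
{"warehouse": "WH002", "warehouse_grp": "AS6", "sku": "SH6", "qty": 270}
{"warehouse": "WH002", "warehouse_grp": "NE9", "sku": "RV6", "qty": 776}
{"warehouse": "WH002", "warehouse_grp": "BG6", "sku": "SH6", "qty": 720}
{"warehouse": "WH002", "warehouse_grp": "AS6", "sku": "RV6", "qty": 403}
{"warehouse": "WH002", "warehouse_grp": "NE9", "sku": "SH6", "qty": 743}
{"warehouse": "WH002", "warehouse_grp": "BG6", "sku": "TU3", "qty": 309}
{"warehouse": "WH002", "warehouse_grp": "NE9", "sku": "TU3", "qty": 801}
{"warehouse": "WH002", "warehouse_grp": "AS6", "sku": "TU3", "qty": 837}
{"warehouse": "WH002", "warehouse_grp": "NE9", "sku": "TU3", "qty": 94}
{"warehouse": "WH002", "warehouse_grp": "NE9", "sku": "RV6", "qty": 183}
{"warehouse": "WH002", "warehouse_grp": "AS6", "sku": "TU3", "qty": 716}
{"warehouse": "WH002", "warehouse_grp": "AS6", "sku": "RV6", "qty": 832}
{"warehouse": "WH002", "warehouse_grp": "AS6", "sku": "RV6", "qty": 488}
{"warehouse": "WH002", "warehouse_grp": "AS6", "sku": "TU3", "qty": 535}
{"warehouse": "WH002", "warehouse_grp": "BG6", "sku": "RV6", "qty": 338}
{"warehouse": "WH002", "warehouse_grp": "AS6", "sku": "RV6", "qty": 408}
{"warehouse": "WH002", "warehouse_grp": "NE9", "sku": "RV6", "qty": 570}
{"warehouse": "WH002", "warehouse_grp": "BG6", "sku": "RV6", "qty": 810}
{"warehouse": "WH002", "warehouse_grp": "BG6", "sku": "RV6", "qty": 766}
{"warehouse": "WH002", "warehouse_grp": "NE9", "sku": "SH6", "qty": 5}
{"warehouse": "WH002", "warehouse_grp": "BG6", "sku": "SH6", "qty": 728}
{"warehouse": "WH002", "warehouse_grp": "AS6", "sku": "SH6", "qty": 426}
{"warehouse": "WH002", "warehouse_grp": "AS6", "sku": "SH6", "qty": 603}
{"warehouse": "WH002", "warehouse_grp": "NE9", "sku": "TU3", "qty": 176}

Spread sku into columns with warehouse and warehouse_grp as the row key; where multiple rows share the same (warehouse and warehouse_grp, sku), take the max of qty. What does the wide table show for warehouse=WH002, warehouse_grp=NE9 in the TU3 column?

Rows with warehouse=WH002, warehouse_grp=NE9 and sku=TU3: qty values are 67, 801, 94, 176.
max(67, 801, 94, 176) = 801.

801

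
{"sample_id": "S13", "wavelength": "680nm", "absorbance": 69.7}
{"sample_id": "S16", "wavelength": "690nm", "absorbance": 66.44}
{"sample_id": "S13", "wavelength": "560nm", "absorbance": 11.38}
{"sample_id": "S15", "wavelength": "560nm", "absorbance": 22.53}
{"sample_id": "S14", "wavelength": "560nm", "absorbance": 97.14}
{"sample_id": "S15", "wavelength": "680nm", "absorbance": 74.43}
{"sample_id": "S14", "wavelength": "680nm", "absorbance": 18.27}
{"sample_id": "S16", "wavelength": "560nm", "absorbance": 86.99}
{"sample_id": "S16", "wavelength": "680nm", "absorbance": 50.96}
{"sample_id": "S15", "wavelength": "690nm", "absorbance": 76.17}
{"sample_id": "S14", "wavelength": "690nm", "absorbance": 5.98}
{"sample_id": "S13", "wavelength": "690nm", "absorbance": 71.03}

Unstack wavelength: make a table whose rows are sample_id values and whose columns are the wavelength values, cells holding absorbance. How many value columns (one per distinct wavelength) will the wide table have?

3 distinct wavelength values: 560nm, 680nm, 690nm.

3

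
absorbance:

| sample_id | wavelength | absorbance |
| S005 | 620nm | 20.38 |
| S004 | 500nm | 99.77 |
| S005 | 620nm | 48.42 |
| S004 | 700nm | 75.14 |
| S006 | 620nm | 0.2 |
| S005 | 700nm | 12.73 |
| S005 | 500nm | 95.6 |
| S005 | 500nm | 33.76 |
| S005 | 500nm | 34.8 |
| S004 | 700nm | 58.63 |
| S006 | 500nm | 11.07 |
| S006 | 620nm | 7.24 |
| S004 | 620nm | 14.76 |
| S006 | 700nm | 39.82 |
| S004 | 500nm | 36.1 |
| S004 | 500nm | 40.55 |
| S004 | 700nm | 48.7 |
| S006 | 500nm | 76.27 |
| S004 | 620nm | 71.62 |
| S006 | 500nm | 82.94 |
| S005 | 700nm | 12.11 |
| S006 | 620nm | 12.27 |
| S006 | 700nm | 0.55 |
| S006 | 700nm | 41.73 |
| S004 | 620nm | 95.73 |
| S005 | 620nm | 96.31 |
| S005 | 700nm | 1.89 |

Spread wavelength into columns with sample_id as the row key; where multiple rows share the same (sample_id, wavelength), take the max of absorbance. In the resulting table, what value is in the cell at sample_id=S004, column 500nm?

99.77

Rows with sample_id=S004 and wavelength=500nm: absorbance values are 99.77, 36.1, 40.55.
max(99.77, 36.1, 40.55) = 99.77.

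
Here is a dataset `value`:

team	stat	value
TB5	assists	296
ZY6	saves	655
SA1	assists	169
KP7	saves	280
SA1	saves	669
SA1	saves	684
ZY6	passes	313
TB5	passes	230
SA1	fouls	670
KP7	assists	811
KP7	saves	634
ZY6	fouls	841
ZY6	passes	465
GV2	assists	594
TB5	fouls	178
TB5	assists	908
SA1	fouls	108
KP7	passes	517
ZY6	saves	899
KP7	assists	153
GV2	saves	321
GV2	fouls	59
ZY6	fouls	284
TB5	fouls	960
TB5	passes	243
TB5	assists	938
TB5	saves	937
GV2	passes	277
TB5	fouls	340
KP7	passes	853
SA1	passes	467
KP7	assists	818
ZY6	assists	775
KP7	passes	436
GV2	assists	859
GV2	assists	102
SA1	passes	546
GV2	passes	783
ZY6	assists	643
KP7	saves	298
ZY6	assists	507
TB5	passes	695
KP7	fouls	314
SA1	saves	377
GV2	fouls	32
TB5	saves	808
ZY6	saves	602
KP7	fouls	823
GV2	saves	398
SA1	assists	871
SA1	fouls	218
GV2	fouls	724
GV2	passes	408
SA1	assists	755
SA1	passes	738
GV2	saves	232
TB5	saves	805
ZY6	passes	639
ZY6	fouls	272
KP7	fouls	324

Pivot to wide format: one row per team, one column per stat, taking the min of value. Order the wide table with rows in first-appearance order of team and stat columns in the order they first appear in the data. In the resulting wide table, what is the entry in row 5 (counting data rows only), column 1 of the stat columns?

102

With rows in first-appearance order of team, row 5 is team=GV2. stat columns in first-appearance order: assists, saves, passes, fouls; column 1 is assists.
Long rows with team=GV2, stat=assists: min(594, 859, 102) = 102.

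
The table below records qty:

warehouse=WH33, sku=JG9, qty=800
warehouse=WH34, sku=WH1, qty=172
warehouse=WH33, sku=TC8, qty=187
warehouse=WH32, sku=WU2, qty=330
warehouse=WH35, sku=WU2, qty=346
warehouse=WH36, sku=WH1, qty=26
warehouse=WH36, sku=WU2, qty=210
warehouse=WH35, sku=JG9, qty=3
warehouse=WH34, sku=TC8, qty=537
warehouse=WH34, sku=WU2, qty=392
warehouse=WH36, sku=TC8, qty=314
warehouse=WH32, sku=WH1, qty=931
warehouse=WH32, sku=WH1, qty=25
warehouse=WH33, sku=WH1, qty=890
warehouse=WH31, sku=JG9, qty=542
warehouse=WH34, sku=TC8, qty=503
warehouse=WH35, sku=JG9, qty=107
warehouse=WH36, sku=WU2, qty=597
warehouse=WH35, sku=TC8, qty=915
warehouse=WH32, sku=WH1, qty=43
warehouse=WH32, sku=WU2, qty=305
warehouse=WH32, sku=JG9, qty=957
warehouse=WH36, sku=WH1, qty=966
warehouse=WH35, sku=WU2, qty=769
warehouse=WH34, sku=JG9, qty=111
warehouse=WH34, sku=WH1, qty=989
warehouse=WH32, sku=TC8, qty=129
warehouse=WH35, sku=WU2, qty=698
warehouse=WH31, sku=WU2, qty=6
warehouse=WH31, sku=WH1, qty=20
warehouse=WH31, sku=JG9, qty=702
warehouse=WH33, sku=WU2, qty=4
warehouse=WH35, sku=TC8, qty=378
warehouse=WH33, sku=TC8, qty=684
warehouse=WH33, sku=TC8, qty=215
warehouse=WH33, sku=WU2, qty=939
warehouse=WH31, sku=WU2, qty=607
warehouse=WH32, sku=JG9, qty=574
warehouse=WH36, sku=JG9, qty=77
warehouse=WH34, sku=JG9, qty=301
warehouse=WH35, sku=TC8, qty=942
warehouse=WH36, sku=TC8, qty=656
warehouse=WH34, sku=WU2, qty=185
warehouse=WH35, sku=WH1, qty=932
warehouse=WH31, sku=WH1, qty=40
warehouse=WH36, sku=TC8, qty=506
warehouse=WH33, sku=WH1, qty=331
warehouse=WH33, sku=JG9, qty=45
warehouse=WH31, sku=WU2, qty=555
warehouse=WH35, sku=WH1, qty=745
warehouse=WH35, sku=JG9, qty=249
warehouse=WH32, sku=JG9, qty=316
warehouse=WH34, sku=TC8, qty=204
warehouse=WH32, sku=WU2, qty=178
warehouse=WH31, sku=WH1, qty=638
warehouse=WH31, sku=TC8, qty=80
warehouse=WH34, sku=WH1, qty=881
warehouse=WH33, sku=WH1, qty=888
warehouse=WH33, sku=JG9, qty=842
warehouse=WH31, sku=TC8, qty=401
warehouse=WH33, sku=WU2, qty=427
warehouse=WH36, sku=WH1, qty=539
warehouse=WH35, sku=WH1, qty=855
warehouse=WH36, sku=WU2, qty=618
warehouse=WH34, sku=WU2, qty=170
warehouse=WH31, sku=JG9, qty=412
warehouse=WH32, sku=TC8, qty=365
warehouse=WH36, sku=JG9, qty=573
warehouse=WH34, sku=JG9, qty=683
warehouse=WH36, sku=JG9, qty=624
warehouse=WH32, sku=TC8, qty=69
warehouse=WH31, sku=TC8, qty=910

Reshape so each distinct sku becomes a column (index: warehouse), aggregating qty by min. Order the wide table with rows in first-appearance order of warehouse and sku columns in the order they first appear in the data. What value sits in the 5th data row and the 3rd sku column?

314

With rows in first-appearance order of warehouse, row 5 is warehouse=WH36. sku columns in first-appearance order: JG9, WH1, TC8, WU2; column 3 is TC8.
Long rows with warehouse=WH36, sku=TC8: min(314, 656, 506) = 314.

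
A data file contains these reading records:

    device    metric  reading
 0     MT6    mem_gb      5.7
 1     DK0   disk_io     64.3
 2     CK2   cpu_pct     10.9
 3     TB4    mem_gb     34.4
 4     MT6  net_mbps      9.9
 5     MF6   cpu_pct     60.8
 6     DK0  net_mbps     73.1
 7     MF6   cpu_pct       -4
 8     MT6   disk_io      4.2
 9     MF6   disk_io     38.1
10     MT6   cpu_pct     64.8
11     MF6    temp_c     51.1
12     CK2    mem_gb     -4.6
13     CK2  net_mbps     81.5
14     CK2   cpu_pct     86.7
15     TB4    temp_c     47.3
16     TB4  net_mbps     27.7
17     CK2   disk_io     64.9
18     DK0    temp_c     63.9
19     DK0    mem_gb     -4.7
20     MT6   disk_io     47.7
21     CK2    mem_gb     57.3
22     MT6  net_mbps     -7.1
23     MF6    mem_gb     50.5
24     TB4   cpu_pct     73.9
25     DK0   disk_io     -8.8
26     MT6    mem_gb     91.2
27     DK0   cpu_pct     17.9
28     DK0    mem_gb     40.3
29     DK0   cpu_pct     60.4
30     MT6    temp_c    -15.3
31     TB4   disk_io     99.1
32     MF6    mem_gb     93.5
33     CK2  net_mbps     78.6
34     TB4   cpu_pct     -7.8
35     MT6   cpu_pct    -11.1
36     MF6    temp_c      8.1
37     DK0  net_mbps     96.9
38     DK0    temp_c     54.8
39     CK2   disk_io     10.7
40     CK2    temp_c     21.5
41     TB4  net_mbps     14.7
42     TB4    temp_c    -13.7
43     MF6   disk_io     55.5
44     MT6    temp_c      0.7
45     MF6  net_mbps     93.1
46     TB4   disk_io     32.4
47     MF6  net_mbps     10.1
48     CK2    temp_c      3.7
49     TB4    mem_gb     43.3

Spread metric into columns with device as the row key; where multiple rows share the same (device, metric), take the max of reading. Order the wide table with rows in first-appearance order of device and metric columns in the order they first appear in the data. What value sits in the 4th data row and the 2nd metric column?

With rows in first-appearance order of device, row 4 is device=TB4. metric columns in first-appearance order: mem_gb, disk_io, cpu_pct, net_mbps, temp_c; column 2 is disk_io.
Long rows with device=TB4, metric=disk_io: max(99.1, 32.4) = 99.1.

99.1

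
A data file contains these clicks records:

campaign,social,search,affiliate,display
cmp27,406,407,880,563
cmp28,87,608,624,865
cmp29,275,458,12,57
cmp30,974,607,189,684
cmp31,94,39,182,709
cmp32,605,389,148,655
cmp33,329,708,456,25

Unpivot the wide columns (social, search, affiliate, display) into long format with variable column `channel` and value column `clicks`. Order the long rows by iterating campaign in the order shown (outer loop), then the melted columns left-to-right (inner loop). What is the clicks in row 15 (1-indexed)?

189

28 rows total (7 × 4). Row 15: index ⌊(15-1)/4⌋ = 3 into campaign → cmp30; (15-1) mod 4 = 2 into the melted columns → affiliate.
So row 15 is (cmp30, affiliate, 189); clicks = 189.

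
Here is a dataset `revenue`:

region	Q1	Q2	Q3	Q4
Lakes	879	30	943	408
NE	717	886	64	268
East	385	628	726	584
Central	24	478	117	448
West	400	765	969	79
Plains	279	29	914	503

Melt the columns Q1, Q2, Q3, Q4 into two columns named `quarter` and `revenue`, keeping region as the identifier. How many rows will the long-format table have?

24

6 region values × 4 melted columns = 24 rows.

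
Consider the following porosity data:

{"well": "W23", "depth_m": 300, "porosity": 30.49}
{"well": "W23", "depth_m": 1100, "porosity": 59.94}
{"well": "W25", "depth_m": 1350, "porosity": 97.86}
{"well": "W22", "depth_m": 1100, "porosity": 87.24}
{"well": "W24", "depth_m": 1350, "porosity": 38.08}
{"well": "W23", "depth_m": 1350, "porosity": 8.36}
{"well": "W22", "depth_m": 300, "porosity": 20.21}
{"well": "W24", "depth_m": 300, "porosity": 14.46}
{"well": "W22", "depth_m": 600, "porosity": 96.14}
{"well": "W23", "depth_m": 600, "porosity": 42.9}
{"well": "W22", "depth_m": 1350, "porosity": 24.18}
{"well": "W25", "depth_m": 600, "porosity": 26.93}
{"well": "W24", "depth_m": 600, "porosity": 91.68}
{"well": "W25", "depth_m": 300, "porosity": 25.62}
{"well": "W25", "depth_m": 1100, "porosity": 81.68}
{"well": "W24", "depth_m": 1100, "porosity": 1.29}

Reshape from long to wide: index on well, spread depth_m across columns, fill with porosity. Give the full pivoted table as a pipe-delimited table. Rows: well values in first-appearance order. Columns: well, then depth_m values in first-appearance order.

| well | 300 | 1100 | 1350 | 600 |
| W23 | 30.49 | 59.94 | 8.36 | 42.9 |
| W25 | 25.62 | 81.68 | 97.86 | 26.93 |
| W22 | 20.21 | 87.24 | 24.18 | 96.14 |
| W24 | 14.46 | 1.29 | 38.08 | 91.68 |

Columns: well plus the 4 distinct depth_m values (300, 1100, 1350, 600).
For example, row W23 column 300 takes porosity=30.49 from the long row (W23, 300).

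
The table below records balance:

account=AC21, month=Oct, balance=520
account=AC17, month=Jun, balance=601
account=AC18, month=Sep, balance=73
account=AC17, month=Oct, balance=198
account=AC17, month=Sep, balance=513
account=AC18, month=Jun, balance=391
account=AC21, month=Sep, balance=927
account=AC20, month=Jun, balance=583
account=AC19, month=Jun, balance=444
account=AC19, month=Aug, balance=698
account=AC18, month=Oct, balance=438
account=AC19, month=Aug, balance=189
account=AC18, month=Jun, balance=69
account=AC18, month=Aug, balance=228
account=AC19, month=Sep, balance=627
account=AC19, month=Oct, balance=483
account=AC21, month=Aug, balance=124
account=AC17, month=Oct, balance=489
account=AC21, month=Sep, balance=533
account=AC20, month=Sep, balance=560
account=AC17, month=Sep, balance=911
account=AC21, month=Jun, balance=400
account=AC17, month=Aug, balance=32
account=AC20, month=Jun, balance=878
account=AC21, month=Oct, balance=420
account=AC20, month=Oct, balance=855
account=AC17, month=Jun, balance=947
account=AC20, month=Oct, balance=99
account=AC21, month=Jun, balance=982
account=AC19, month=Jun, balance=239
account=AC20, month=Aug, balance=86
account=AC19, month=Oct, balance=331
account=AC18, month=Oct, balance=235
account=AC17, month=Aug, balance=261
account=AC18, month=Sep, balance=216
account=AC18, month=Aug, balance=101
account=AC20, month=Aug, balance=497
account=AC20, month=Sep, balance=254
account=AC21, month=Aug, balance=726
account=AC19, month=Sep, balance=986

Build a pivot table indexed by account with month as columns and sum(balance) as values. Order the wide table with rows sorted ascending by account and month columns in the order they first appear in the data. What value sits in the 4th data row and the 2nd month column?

1461

With rows sorted ascending by account, row 4 is account=AC20. month columns in first-appearance order: Oct, Jun, Sep, Aug; column 2 is Jun.
Long rows with account=AC20, month=Jun: 583 + 878 = 1461.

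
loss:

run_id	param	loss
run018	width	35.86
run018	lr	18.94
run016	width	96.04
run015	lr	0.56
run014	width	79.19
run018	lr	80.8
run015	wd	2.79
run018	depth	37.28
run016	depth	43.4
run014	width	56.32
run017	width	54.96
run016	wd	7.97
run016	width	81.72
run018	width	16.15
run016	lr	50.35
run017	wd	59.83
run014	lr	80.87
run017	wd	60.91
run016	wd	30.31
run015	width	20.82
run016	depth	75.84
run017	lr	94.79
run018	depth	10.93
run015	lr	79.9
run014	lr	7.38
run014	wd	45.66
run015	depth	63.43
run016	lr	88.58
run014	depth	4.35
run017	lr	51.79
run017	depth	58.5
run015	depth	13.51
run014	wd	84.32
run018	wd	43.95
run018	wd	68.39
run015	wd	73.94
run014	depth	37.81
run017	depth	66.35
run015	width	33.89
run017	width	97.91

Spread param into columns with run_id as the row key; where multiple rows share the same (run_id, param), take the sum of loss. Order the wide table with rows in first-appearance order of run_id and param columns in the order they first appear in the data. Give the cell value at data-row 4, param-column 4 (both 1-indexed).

42.16

With rows in first-appearance order of run_id, row 4 is run_id=run014. param columns in first-appearance order: width, lr, wd, depth; column 4 is depth.
Long rows with run_id=run014, param=depth: 4.35 + 37.81 = 42.16.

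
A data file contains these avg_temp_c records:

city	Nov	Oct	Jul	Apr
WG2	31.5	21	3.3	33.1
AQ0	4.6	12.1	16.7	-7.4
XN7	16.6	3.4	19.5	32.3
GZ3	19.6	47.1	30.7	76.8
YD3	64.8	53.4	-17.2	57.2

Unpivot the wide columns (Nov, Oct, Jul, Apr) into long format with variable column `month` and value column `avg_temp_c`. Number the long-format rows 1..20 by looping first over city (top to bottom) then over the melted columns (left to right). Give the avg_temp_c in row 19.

20 rows total (5 × 4). Row 19: index ⌊(19-1)/4⌋ = 4 into city → YD3; (19-1) mod 4 = 2 into the melted columns → Jul.
So row 19 is (YD3, Jul, -17.2); avg_temp_c = -17.2.

-17.2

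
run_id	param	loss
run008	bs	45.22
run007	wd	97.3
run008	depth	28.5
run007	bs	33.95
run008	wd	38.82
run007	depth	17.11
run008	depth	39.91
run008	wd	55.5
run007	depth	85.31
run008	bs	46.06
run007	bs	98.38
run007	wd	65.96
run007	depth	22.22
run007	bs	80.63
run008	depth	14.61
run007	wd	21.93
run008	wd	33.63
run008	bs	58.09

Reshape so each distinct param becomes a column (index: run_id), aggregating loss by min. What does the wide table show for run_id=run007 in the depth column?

Rows with run_id=run007 and param=depth: loss values are 17.11, 85.31, 22.22.
min(17.11, 85.31, 22.22) = 17.11.

17.11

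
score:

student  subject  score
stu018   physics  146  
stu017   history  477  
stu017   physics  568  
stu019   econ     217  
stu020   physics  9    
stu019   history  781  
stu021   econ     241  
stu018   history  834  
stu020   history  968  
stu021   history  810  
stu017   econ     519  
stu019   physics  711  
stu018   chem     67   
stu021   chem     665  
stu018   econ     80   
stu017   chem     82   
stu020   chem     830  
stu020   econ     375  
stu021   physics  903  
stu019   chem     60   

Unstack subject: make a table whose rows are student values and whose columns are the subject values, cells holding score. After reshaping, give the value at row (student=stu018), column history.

834

Wide layout: rows indexed by student, columns are the 4 distinct subject values (physics, history, econ, chem).
Cell (student=stu018, subject=history) draws from the long row where student=stu018 and subject=history, which has score=834.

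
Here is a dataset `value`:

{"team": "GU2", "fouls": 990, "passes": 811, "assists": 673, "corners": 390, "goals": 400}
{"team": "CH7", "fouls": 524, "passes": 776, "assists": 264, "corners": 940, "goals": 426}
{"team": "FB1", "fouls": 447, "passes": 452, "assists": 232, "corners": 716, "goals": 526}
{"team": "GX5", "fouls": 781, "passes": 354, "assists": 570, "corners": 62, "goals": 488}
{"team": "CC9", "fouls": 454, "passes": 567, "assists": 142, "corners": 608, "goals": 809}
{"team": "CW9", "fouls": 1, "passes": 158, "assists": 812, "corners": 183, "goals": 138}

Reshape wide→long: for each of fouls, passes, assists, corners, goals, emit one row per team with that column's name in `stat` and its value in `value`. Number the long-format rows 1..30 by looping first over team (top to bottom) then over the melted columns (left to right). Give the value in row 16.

30 rows total (6 × 5). Row 16: index ⌊(16-1)/5⌋ = 3 into team → GX5; (16-1) mod 5 = 0 into the melted columns → fouls.
So row 16 is (GX5, fouls, 781); value = 781.

781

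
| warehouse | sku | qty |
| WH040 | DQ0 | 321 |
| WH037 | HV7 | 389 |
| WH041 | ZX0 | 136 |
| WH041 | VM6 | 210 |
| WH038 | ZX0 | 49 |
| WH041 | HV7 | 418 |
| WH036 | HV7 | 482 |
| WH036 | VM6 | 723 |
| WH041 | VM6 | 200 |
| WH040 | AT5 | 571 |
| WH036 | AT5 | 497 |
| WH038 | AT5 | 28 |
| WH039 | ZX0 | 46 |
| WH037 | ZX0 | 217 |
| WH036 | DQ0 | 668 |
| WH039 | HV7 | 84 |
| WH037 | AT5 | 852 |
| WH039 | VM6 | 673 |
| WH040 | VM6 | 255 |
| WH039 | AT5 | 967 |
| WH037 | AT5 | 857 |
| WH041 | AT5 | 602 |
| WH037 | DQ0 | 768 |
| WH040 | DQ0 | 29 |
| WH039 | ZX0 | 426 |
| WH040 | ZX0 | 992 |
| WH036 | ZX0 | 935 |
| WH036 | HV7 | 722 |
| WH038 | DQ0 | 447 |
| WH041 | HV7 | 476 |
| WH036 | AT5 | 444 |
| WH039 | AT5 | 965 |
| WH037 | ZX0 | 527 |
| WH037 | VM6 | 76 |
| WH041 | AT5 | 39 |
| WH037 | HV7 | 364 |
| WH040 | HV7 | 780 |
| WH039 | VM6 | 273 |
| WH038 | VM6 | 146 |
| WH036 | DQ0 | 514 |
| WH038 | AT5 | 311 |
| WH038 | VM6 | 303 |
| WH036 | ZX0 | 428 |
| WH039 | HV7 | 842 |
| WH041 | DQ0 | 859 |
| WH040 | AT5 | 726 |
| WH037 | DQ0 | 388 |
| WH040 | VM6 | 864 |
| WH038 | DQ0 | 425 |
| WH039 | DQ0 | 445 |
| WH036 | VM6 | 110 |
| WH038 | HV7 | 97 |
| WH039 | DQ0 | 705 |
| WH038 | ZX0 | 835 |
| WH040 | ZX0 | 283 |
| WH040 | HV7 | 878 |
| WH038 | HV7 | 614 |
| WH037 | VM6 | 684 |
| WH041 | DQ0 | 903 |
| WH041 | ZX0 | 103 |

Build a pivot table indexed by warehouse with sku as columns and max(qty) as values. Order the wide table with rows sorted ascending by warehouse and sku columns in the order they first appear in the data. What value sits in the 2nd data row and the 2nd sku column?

389

With rows sorted ascending by warehouse, row 2 is warehouse=WH037. sku columns in first-appearance order: DQ0, HV7, ZX0, VM6, AT5; column 2 is HV7.
Long rows with warehouse=WH037, sku=HV7: max(389, 364) = 389.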